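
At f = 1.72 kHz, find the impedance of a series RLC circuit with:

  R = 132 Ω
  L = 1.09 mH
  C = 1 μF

Step 1 — Angular frequency: ω = 2π·f = 2π·1720 = 1.081e+04 rad/s.
Step 2 — Component impedances:
  R: Z = R = 132 Ω
  L: Z = jωL = j·1.081e+04·0.00109 = 0 + j11.78 Ω
  C: Z = 1/(jωC) = -j/(ω·C) = 0 - j92.53 Ω
Step 3 — Series combination: Z_total = R + L + C = 132 - j80.75 Ω = 154.7∠-31.5° Ω.

Z = 132 - j80.75 Ω = 154.7∠-31.5° Ω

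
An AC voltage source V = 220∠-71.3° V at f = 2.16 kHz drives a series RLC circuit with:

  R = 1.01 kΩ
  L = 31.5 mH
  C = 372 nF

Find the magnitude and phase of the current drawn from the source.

Step 1 — Angular frequency: ω = 2π·f = 2π·2160 = 1.357e+04 rad/s.
Step 2 — Component impedances:
  R: Z = R = 1010 Ω
  L: Z = jωL = j·1.357e+04·0.0315 = 0 + j427.5 Ω
  C: Z = 1/(jωC) = -j/(ω·C) = 0 - j198.1 Ω
Step 3 — Series combination: Z_total = R + L + C = 1010 + j229.4 Ω = 1036∠12.8° Ω.
Step 4 — Source phasor: V = 220∠-71.3° V = 70.53 - j208.4 V.
Step 5 — Ohm's law: I = V / Z_total = (70.53 - j208.4) / (1010 + j229.4) = 0.02184 - j0.2113 A.
Step 6 — Convert to polar: |I| = 0.2124 A, ∠I = -84.1°.

I = 0.2124∠-84.1° A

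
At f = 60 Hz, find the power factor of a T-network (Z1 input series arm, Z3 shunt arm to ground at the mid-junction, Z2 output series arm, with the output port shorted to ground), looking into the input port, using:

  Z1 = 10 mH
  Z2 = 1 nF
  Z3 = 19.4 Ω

Step 1 — Angular frequency: ω = 2π·f = 2π·60 = 377 rad/s.
Step 2 — Component impedances:
  Z1: Z = jωL = j·377·0.01 = 0 + j3.77 Ω
  Z2: Z = 1/(jωC) = -j/(ω·C) = 0 - j2.653e+06 Ω
  Z3: Z = R = 19.4 Ω
Step 3 — With the output port shorted to ground, the output series arm Z2 runs from the junction to ground; the shunt arm Z3 also runs from the junction to ground. They appear in parallel: Z3 || Z2 = 19.4 - j0.0001419 Ω.
Step 4 — Series with input arm Z1: Z_in = Z1 + (Z3 || Z2) = 19.4 + j3.77 Ω = 19.76∠11.0° Ω.
Step 5 — Power factor: PF = cos(φ) = Re(Z)/|Z| = 19.4/19.763 = 0.9816.
Step 6 — Type: Im(Z) = 3.77 ⇒ lagging (phase φ = 11.0°).

PF = 0.9816 (lagging, φ = 11.0°)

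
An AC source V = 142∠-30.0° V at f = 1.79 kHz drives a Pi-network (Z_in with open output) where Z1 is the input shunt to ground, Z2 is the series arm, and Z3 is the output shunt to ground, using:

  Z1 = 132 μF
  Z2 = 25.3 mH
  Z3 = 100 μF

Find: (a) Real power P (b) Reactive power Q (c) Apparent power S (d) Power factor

Step 1 — Angular frequency: ω = 2π·f = 2π·1790 = 1.125e+04 rad/s.
Step 2 — Component impedances:
  Z1: Z = 1/(jωC) = -j/(ω·C) = 0 - j0.6736 Ω
  Z2: Z = jωL = j·1.125e+04·0.0253 = 0 + j284.5 Ω
  Z3: Z = 1/(jωC) = -j/(ω·C) = 0 - j0.8891 Ω
Step 3 — With open output, the series arm Z2 and the output shunt Z3 appear in series to ground: Z2 + Z3 = 0 + j283.7 Ω.
Step 4 — Parallel with input shunt Z1: Z_in = Z1 || (Z2 + Z3) = 0 - j0.6752 Ω = 0.6752∠-90.0° Ω.
Step 5 — Source phasor: V = 142∠-30.0° V = 123 - j71 V.
Step 6 — Current: I = V / Z = 105.2 + j182.1 A = 210.3∠60.0° A.
Step 7 — Complex power: S = V·I* = 0 - j2.986e+04 VA.
Step 8 — Real power: P = Re(S) = 0 W.
Step 9 — Reactive power: Q = Im(S) = -2.986e+04 VAR.
Step 10 — Apparent power: |S| = 2.986e+04 VA.
Step 11 — Power factor: PF = P/|S| = 0 (leading).

(a) P = 0 W  (b) Q = -2.986e+04 VAR  (c) S = 2.986e+04 VA  (d) PF = 0 (leading)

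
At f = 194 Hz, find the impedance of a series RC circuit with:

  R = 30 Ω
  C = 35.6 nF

Step 1 — Angular frequency: ω = 2π·f = 2π·194 = 1219 rad/s.
Step 2 — Component impedances:
  R: Z = R = 30 Ω
  C: Z = 1/(jωC) = -j/(ω·C) = 0 - j2.304e+04 Ω
Step 3 — Series combination: Z_total = R + C = 30 - j2.304e+04 Ω = 2.304e+04∠-89.9° Ω.

Z = 30 - j2.304e+04 Ω = 2.304e+04∠-89.9° Ω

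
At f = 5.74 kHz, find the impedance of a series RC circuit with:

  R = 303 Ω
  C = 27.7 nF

Step 1 — Angular frequency: ω = 2π·f = 2π·5740 = 3.607e+04 rad/s.
Step 2 — Component impedances:
  R: Z = R = 303 Ω
  C: Z = 1/(jωC) = -j/(ω·C) = 0 - j1001 Ω
Step 3 — Series combination: Z_total = R + C = 303 - j1001 Ω = 1046∠-73.2° Ω.

Z = 303 - j1001 Ω = 1046∠-73.2° Ω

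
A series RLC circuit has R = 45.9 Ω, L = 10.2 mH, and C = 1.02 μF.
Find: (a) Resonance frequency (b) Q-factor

Step 1 — Resonance condition Im(Z)=0 gives ω₀ = 1/√(LC).
Step 2 — ω₀ = 1/√(0.0102·1.02e-06) = 9804 rad/s.
Step 3 — f₀ = ω₀/(2π) = 1560 Hz.
Step 4 — Series Q: Q = ω₀L/R = 9804·0.0102/45.9 = 2.179.

(a) f₀ = 1560 Hz  (b) Q = 2.179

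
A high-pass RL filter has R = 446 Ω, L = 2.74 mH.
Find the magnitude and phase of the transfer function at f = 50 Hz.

Step 1 — Angular frequency: ω = 2π·50 = 314.2 rad/s.
Step 2 — Transfer function: H(jω) = jωL/(R + jωL).
Step 3 — Numerator jωL = j·0.8608; denominator R + jωL = 446 + j0.8608.
Step 4 — H = 3.725e-06 + j0.00193.
Step 5 — Magnitude: |H| = 0.00193 (-54.3 dB); phase: φ = 89.9°.

|H| = 0.00193 (-54.3 dB), φ = 89.9°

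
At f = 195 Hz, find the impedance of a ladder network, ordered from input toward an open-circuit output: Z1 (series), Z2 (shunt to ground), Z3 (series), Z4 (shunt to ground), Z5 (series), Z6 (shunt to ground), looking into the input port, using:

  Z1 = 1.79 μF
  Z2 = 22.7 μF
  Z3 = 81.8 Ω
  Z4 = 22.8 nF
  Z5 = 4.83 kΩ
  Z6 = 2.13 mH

Step 1 — Angular frequency: ω = 2π·f = 2π·195 = 1225 rad/s.
Step 2 — Component impedances:
  Z1: Z = 1/(jωC) = -j/(ω·C) = 0 - j456 Ω
  Z2: Z = 1/(jωC) = -j/(ω·C) = 0 - j35.96 Ω
  Z3: Z = R = 81.8 Ω
  Z4: Z = 1/(jωC) = -j/(ω·C) = 0 - j3.58e+04 Ω
  Z5: Z = R = 4830 Ω
  Z6: Z = jωL = j·1225·0.00213 = 0 + j2.61 Ω
Step 3 — Ladder network (open output): work backward from the far end, alternating series and parallel combinations. Z_in = 0.2628 - j491.9 Ω = 491.9∠-90.0° Ω.

Z = 0.2628 - j491.9 Ω = 491.9∠-90.0° Ω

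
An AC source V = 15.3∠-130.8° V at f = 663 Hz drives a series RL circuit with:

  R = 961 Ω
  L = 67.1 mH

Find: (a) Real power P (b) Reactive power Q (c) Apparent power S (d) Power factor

Step 1 — Angular frequency: ω = 2π·f = 2π·663 = 4166 rad/s.
Step 2 — Component impedances:
  R: Z = R = 961 Ω
  L: Z = jωL = j·4166·0.0671 = 0 + j279.5 Ω
Step 3 — Series combination: Z_total = R + L = 961 + j279.5 Ω = 1001∠16.2° Ω.
Step 4 — Source phasor: V = 15.3∠-130.8° V = -9.997 - j11.58 V.
Step 5 — Current: I = V / Z = -0.01282 - j0.008322 A = 0.01529∠-147.0° A.
Step 6 — Complex power: S = V·I* = 0.2246 + j0.06533 VA.
Step 7 — Real power: P = Re(S) = 0.2246 W.
Step 8 — Reactive power: Q = Im(S) = 0.06533 VAR.
Step 9 — Apparent power: |S| = 0.2339 VA.
Step 10 — Power factor: PF = P/|S| = 0.9602 (lagging).

(a) P = 0.2246 W  (b) Q = 0.06533 VAR  (c) S = 0.2339 VA  (d) PF = 0.9602 (lagging)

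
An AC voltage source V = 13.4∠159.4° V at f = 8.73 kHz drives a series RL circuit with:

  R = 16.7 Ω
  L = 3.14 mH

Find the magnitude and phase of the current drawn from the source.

Step 1 — Angular frequency: ω = 2π·f = 2π·8730 = 5.485e+04 rad/s.
Step 2 — Component impedances:
  R: Z = R = 16.7 Ω
  L: Z = jωL = j·5.485e+04·0.00314 = 0 + j172.2 Ω
Step 3 — Series combination: Z_total = R + L = 16.7 + j172.2 Ω = 173∠84.5° Ω.
Step 4 — Source phasor: V = 13.4∠159.4° V = -12.54 + j4.715 V.
Step 5 — Ohm's law: I = V / Z_total = (-12.54 + j4.715) / (16.7 + j172.2) = 0.02012 + j0.07478 A.
Step 6 — Convert to polar: |I| = 0.07744 A, ∠I = 74.9°.

I = 0.07744∠74.9° A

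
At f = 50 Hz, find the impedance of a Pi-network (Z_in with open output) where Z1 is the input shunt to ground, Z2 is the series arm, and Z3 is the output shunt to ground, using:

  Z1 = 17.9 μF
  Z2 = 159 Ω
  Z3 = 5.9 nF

Step 1 — Angular frequency: ω = 2π·f = 2π·50 = 314.2 rad/s.
Step 2 — Component impedances:
  Z1: Z = 1/(jωC) = -j/(ω·C) = 0 - j177.8 Ω
  Z2: Z = R = 159 Ω
  Z3: Z = 1/(jωC) = -j/(ω·C) = 0 - j5.395e+05 Ω
Step 3 — With open output, the series arm Z2 and the output shunt Z3 appear in series to ground: Z2 + Z3 = 159 - j5.395e+05 Ω.
Step 4 — Parallel with input shunt Z1: Z_in = Z1 || (Z2 + Z3) = 1.726e-05 - j177.8 Ω = 177.8∠-90.0° Ω.

Z = 1.726e-05 - j177.8 Ω = 177.8∠-90.0° Ω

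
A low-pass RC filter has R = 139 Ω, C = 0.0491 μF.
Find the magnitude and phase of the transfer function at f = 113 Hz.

Step 1 — Angular frequency: ω = 2π·113 = 710 rad/s.
Step 2 — Transfer function: H(jω) = 1/(1 + jωRC).
Step 3 — Denominator: 1 + jωRC = 1 + j·710·139·4.91e-08 = 1 + j0.004846.
Step 4 — H = 1 - j0.004846.
Step 5 — Magnitude: |H| = 1 (-0.0 dB); phase: φ = -0.3°.

|H| = 1 (-0.0 dB), φ = -0.3°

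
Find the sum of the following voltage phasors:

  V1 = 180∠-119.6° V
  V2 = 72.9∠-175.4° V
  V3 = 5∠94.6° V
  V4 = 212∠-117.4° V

Step 1 — Convert each phasor to rectangular form:
  V1 = 180·(cos(-119.6°) + j·sin(-119.6°)) = -88.91 - j156.5 V
  V2 = 72.9·(cos(-175.4°) + j·sin(-175.4°)) = -72.67 - j5.847 V
  V3 = 5·(cos(94.6°) + j·sin(94.6°)) = -0.401 + j4.984 V
  V4 = 212·(cos(-117.4°) + j·sin(-117.4°)) = -97.56 - j188.2 V
Step 2 — Sum components: V_total = -259.5 - j345.6 V.
Step 3 — Convert to polar: |V_total| = 432.2 V, ∠V_total = -126.9°.

V_total = 432.2∠-126.9° V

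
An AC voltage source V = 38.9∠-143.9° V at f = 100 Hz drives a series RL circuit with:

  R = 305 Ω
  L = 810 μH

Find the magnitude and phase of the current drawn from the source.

Step 1 — Angular frequency: ω = 2π·f = 2π·100 = 628.3 rad/s.
Step 2 — Component impedances:
  R: Z = R = 305 Ω
  L: Z = jωL = j·628.3·0.00081 = 0 + j0.5089 Ω
Step 3 — Series combination: Z_total = R + L = 305 + j0.5089 Ω = 305∠0.1° Ω.
Step 4 — Source phasor: V = 38.9∠-143.9° V = -31.43 - j22.92 V.
Step 5 — Ohm's law: I = V / Z_total = (-31.43 - j22.92) / (305 + j0.5089) = -0.1032 - j0.07497 A.
Step 6 — Convert to polar: |I| = 0.1275 A, ∠I = -144.0°.

I = 0.1275∠-144.0° A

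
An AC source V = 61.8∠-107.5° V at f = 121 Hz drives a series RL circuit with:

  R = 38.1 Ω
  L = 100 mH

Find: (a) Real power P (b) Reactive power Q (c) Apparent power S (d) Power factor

Step 1 — Angular frequency: ω = 2π·f = 2π·121 = 760.3 rad/s.
Step 2 — Component impedances:
  R: Z = R = 38.1 Ω
  L: Z = jωL = j·760.3·0.1 = 0 + j76.03 Ω
Step 3 — Series combination: Z_total = R + L = 38.1 + j76.03 Ω = 85.04∠63.4° Ω.
Step 4 — Source phasor: V = 61.8∠-107.5° V = -18.58 - j58.94 V.
Step 5 — Current: I = V / Z = -0.7175 - j0.1152 A = 0.7267∠-170.9° A.
Step 6 — Complex power: S = V·I* = 20.12 + j40.15 VA.
Step 7 — Real power: P = Re(S) = 20.12 W.
Step 8 — Reactive power: Q = Im(S) = 40.15 VAR.
Step 9 — Apparent power: |S| = 44.91 VA.
Step 10 — Power factor: PF = P/|S| = 0.448 (lagging).

(a) P = 20.12 W  (b) Q = 40.15 VAR  (c) S = 44.91 VA  (d) PF = 0.448 (lagging)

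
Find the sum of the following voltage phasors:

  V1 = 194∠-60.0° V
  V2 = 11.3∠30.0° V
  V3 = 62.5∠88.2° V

Step 1 — Convert each phasor to rectangular form:
  V1 = 194·(cos(-60.0°) + j·sin(-60.0°)) = 97 - j168 V
  V2 = 11.3·(cos(30.0°) + j·sin(30.0°)) = 9.786 + j5.65 V
  V3 = 62.5·(cos(88.2°) + j·sin(88.2°)) = 1.963 + j62.47 V
Step 2 — Sum components: V_total = 108.7 - j99.89 V.
Step 3 — Convert to polar: |V_total| = 147.7 V, ∠V_total = -42.6°.

V_total = 147.7∠-42.6° V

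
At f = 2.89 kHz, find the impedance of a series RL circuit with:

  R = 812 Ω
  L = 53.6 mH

Step 1 — Angular frequency: ω = 2π·f = 2π·2890 = 1.816e+04 rad/s.
Step 2 — Component impedances:
  R: Z = R = 812 Ω
  L: Z = jωL = j·1.816e+04·0.0536 = 0 + j973.3 Ω
Step 3 — Series combination: Z_total = R + L = 812 + j973.3 Ω = 1268∠50.2° Ω.

Z = 812 + j973.3 Ω = 1268∠50.2° Ω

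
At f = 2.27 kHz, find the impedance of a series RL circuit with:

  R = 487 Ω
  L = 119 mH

Step 1 — Angular frequency: ω = 2π·f = 2π·2270 = 1.426e+04 rad/s.
Step 2 — Component impedances:
  R: Z = R = 487 Ω
  L: Z = jωL = j·1.426e+04·0.119 = 0 + j1697 Ω
Step 3 — Series combination: Z_total = R + L = 487 + j1697 Ω = 1766∠74.0° Ω.

Z = 487 + j1697 Ω = 1766∠74.0° Ω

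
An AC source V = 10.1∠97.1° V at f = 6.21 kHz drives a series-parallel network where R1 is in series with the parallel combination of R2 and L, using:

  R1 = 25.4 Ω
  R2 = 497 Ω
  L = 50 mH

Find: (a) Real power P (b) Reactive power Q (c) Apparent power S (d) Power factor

Step 1 — Angular frequency: ω = 2π·f = 2π·6210 = 3.902e+04 rad/s.
Step 2 — Component impedances:
  R1: Z = R = 25.4 Ω
  R2: Z = R = 497 Ω
  L: Z = jωL = j·3.902e+04·0.05 = 0 + j1951 Ω
Step 3 — Parallel branch: R2 || L = 1/(1/R2 + 1/L) = 466.7 + j118.9 Ω.
Step 4 — Series with R1: Z_total = R1 + (R2 || L) = 492.1 + j118.9 Ω = 506.3∠13.6° Ω.
Step 5 — Source phasor: V = 10.1∠97.1° V = -1.248 + j10.02 V.
Step 6 — Current: I = V / Z = 0.002252 + j0.01982 A = 0.01995∠83.5° A.
Step 7 — Complex power: S = V·I* = 0.1959 + j0.04732 VA.
Step 8 — Real power: P = Re(S) = 0.1959 W.
Step 9 — Reactive power: Q = Im(S) = 0.04732 VAR.
Step 10 — Apparent power: |S| = 0.2015 VA.
Step 11 — Power factor: PF = P/|S| = 0.972 (lagging).

(a) P = 0.1959 W  (b) Q = 0.04732 VAR  (c) S = 0.2015 VA  (d) PF = 0.972 (lagging)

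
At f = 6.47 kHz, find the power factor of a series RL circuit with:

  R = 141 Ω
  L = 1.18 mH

Step 1 — Angular frequency: ω = 2π·f = 2π·6470 = 4.065e+04 rad/s.
Step 2 — Component impedances:
  R: Z = R = 141 Ω
  L: Z = jωL = j·4.065e+04·0.00118 = 0 + j47.97 Ω
Step 3 — Series combination: Z_total = R + L = 141 + j47.97 Ω = 148.9∠18.8° Ω.
Step 4 — Power factor: PF = cos(φ) = Re(Z)/|Z| = 141/148.94 = 0.9467.
Step 5 — Type: Im(Z) = 47.97 ⇒ lagging (phase φ = 18.8°).

PF = 0.9467 (lagging, φ = 18.8°)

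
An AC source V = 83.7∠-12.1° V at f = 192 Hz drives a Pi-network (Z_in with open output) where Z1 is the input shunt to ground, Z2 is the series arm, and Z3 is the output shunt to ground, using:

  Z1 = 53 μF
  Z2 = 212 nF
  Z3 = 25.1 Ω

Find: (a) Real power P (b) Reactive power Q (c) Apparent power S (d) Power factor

Step 1 — Angular frequency: ω = 2π·f = 2π·192 = 1206 rad/s.
Step 2 — Component impedances:
  Z1: Z = 1/(jωC) = -j/(ω·C) = 0 - j15.64 Ω
  Z2: Z = 1/(jωC) = -j/(ω·C) = 0 - j3910 Ω
  Z3: Z = R = 25.1 Ω
Step 3 — With open output, the series arm Z2 and the output shunt Z3 appear in series to ground: Z2 + Z3 = 25.1 - j3910 Ω.
Step 4 — Parallel with input shunt Z1: Z_in = Z1 || (Z2 + Z3) = 0.0003984 - j15.58 Ω = 15.58∠-90.0° Ω.
Step 5 — Source phasor: V = 83.7∠-12.1° V = 81.84 - j17.55 V.
Step 6 — Current: I = V / Z = 1.126 + j5.254 A = 5.373∠77.9° A.
Step 7 — Complex power: S = V·I* = 0.0115 - j449.7 VA.
Step 8 — Real power: P = Re(S) = 0.0115 W.
Step 9 — Reactive power: Q = Im(S) = -449.7 VAR.
Step 10 — Apparent power: |S| = 449.7 VA.
Step 11 — Power factor: PF = P/|S| = 2.557e-05 (leading).

(a) P = 0.0115 W  (b) Q = -449.7 VAR  (c) S = 449.7 VA  (d) PF = 2.557e-05 (leading)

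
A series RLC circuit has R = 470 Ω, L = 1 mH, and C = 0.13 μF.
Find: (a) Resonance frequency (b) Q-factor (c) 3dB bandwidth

Step 1 — Resonance condition Im(Z)=0 gives ω₀ = 1/√(LC).
Step 2 — ω₀ = 1/√(0.001·1.3e-07) = 8.771e+04 rad/s.
Step 3 — f₀ = ω₀/(2π) = 1.396e+04 Hz.
Step 4 — Series Q: Q = ω₀L/R = 8.771e+04·0.001/470 = 0.1866.
Step 5 — 3dB bandwidth: Δω = ω₀/Q = 4.7e+05 rad/s; BW = Δω/(2π) = 7.48e+04 Hz.

(a) f₀ = 1.396e+04 Hz  (b) Q = 0.1866  (c) BW = 7.48e+04 Hz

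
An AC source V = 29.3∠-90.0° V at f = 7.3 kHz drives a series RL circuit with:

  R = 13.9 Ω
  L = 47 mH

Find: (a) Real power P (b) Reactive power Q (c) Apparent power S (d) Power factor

Step 1 — Angular frequency: ω = 2π·f = 2π·7300 = 4.587e+04 rad/s.
Step 2 — Component impedances:
  R: Z = R = 13.9 Ω
  L: Z = jωL = j·4.587e+04·0.047 = 0 + j2156 Ω
Step 3 — Series combination: Z_total = R + L = 13.9 + j2156 Ω = 2156∠89.6° Ω.
Step 4 — Source phasor: V = 29.3∠-90.0° V = 0 - j29.3 V.
Step 5 — Current: I = V / Z = -0.01359 - j8.763e-05 A = 0.01359∠-179.6° A.
Step 6 — Complex power: S = V·I* = 0.002568 + j0.3982 VA.
Step 7 — Real power: P = Re(S) = 0.002568 W.
Step 8 — Reactive power: Q = Im(S) = 0.3982 VAR.
Step 9 — Apparent power: |S| = 0.3982 VA.
Step 10 — Power factor: PF = P/|S| = 0.006448 (lagging).

(a) P = 0.002568 W  (b) Q = 0.3982 VAR  (c) S = 0.3982 VA  (d) PF = 0.006448 (lagging)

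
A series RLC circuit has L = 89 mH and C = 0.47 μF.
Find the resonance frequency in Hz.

Step 1 — Resonance condition Im(Z)=0 gives ω₀ = 1/√(LC).
Step 2 — ω₀ = 1/√(0.089·4.7e-07) = 4889 rad/s.
Step 3 — f₀ = ω₀/(2π) = 778.2 Hz.

f₀ = 778.2 Hz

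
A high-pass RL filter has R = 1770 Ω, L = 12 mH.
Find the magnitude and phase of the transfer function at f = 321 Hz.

Step 1 — Angular frequency: ω = 2π·321 = 2017 rad/s.
Step 2 — Transfer function: H(jω) = jωL/(R + jωL).
Step 3 — Numerator jωL = j·24.2; denominator R + jωL = 1770 + j24.2.
Step 4 — H = 0.0001869 + j0.01367.
Step 5 — Magnitude: |H| = 0.01367 (-37.3 dB); phase: φ = 89.2°.

|H| = 0.01367 (-37.3 dB), φ = 89.2°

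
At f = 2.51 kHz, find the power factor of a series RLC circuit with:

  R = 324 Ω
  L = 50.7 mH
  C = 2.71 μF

Step 1 — Angular frequency: ω = 2π·f = 2π·2510 = 1.577e+04 rad/s.
Step 2 — Component impedances:
  R: Z = R = 324 Ω
  L: Z = jωL = j·1.577e+04·0.0507 = 0 + j799.6 Ω
  C: Z = 1/(jωC) = -j/(ω·C) = 0 - j23.4 Ω
Step 3 — Series combination: Z_total = R + L + C = 324 + j776.2 Ω = 841.1∠67.3° Ω.
Step 4 — Power factor: PF = cos(φ) = Re(Z)/|Z| = 324/841.1 = 0.3852.
Step 5 — Type: Im(Z) = 776.2 ⇒ lagging (phase φ = 67.3°).

PF = 0.3852 (lagging, φ = 67.3°)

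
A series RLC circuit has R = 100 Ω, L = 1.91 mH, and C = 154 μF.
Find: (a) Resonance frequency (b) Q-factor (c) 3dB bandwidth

Step 1 — Resonance condition Im(Z)=0 gives ω₀ = 1/√(LC).
Step 2 — ω₀ = 1/√(0.00191·0.000154) = 1844 rad/s.
Step 3 — f₀ = ω₀/(2π) = 293.5 Hz.
Step 4 — Series Q: Q = ω₀L/R = 1844·0.00191/100 = 0.03522.
Step 5 — 3dB bandwidth: Δω = ω₀/Q = 5.236e+04 rad/s; BW = Δω/(2π) = 8333 Hz.

(a) f₀ = 293.5 Hz  (b) Q = 0.03522  (c) BW = 8333 Hz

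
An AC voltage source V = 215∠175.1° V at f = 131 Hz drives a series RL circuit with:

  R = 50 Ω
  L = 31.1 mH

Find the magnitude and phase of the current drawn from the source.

Step 1 — Angular frequency: ω = 2π·f = 2π·131 = 823.1 rad/s.
Step 2 — Component impedances:
  R: Z = R = 50 Ω
  L: Z = jωL = j·823.1·0.0311 = 0 + j25.6 Ω
Step 3 — Series combination: Z_total = R + L = 50 + j25.6 Ω = 56.17∠27.1° Ω.
Step 4 — Source phasor: V = 215∠175.1° V = -214.2 + j18.36 V.
Step 5 — Ohm's law: I = V / Z_total = (-214.2 + j18.36) / (50 + j25.6) = -3.246 + j2.029 A.
Step 6 — Convert to polar: |I| = 3.828 A, ∠I = 148.0°.

I = 3.828∠148.0° A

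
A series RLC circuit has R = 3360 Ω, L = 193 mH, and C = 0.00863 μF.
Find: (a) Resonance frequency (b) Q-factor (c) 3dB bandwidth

Step 1 — Resonance: ω₀ = 1/√(LC) = 1/√(0.193·8.63e-09) = 2.45e+04 rad/s.
Step 2 — f₀ = ω₀/(2π) = 3900 Hz.
Step 3 — Series Q: Q = ω₀L/R = 2.45e+04·0.193/3360 = 1.407.
Step 4 — Bandwidth: Δω = ω₀/Q = 1.741e+04 rad/s; BW = Δω/(2π) = 2771 Hz.

(a) f₀ = 3900 Hz  (b) Q = 1.407  (c) BW = 2771 Hz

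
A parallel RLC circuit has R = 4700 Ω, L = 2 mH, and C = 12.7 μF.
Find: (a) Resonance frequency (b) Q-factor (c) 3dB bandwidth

Step 1 — Resonance: ω₀ = 1/√(LC) = 1/√(0.002·1.27e-05) = 6275 rad/s.
Step 2 — f₀ = ω₀/(2π) = 998.6 Hz.
Step 3 — Parallel Q: Q = R/(ω₀L) = 4700/(6275·0.002) = 374.5.
Step 4 — Bandwidth: Δω = ω₀/Q = 16.75 rad/s; BW = Δω/(2π) = 2.666 Hz.

(a) f₀ = 998.6 Hz  (b) Q = 374.5  (c) BW = 2.666 Hz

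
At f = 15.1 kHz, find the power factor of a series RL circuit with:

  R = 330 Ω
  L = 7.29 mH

Step 1 — Angular frequency: ω = 2π·f = 2π·1.51e+04 = 9.488e+04 rad/s.
Step 2 — Component impedances:
  R: Z = R = 330 Ω
  L: Z = jωL = j·9.488e+04·0.00729 = 0 + j691.6 Ω
Step 3 — Series combination: Z_total = R + L = 330 + j691.6 Ω = 766.3∠64.5° Ω.
Step 4 — Power factor: PF = cos(φ) = Re(Z)/|Z| = 330/766.3 = 0.4306.
Step 5 — Type: Im(Z) = 691.6 ⇒ lagging (phase φ = 64.5°).

PF = 0.4306 (lagging, φ = 64.5°)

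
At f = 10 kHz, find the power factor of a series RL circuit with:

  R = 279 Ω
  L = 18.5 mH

Step 1 — Angular frequency: ω = 2π·f = 2π·1e+04 = 6.283e+04 rad/s.
Step 2 — Component impedances:
  R: Z = R = 279 Ω
  L: Z = jωL = j·6.283e+04·0.0185 = 0 + j1162 Ω
Step 3 — Series combination: Z_total = R + L = 279 + j1162 Ω = 1195∠76.5° Ω.
Step 4 — Power factor: PF = cos(φ) = Re(Z)/|Z| = 279/1195.4 = 0.2334.
Step 5 — Type: Im(Z) = 1162 ⇒ lagging (phase φ = 76.5°).

PF = 0.2334 (lagging, φ = 76.5°)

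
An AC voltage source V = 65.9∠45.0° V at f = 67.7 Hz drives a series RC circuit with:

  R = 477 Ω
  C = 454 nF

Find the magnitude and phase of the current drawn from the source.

Step 1 — Angular frequency: ω = 2π·f = 2π·67.7 = 425.4 rad/s.
Step 2 — Component impedances:
  R: Z = R = 477 Ω
  C: Z = 1/(jωC) = -j/(ω·C) = 0 - j5178 Ω
Step 3 — Series combination: Z_total = R + C = 477 - j5178 Ω = 5200∠-84.7° Ω.
Step 4 — Source phasor: V = 65.9∠45.0° V = 46.6 + j46.6 V.
Step 5 — Ohm's law: I = V / Z_total = (46.6 + j46.6) / (477 - j5178) = -0.008101 + j0.009745 A.
Step 6 — Convert to polar: |I| = 0.01267 A, ∠I = 129.7°.

I = 0.01267∠129.7° A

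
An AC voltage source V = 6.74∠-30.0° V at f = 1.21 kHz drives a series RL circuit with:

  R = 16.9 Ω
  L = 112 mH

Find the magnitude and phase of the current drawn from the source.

Step 1 — Angular frequency: ω = 2π·f = 2π·1210 = 7603 rad/s.
Step 2 — Component impedances:
  R: Z = R = 16.9 Ω
  L: Z = jωL = j·7603·0.112 = 0 + j851.5 Ω
Step 3 — Series combination: Z_total = R + L = 16.9 + j851.5 Ω = 851.7∠88.9° Ω.
Step 4 — Source phasor: V = 6.74∠-30.0° V = 5.837 - j3.37 V.
Step 5 — Ohm's law: I = V / Z_total = (5.837 - j3.37) / (16.9 + j851.5) = -0.00382 - j0.006931 A.
Step 6 — Convert to polar: |I| = 0.007914 A, ∠I = -118.9°.

I = 0.007914∠-118.9° A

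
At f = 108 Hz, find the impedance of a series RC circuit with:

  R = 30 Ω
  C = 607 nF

Step 1 — Angular frequency: ω = 2π·f = 2π·108 = 678.6 rad/s.
Step 2 — Component impedances:
  R: Z = R = 30 Ω
  C: Z = 1/(jωC) = -j/(ω·C) = 0 - j2428 Ω
Step 3 — Series combination: Z_total = R + C = 30 - j2428 Ω = 2428∠-89.3° Ω.

Z = 30 - j2428 Ω = 2428∠-89.3° Ω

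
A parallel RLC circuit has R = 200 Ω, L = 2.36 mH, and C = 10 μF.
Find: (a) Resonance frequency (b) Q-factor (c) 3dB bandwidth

Step 1 — Resonance: ω₀ = 1/√(LC) = 1/√(0.00236·1e-05) = 6509 rad/s.
Step 2 — f₀ = ω₀/(2π) = 1036 Hz.
Step 3 — Parallel Q: Q = R/(ω₀L) = 200/(6509·0.00236) = 13.02.
Step 4 — Bandwidth: Δω = ω₀/Q = 500 rad/s; BW = Δω/(2π) = 79.58 Hz.

(a) f₀ = 1036 Hz  (b) Q = 13.02  (c) BW = 79.58 Hz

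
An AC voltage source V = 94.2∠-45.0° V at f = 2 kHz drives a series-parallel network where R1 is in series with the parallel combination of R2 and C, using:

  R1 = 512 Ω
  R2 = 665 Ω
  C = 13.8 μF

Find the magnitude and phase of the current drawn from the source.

Step 1 — Angular frequency: ω = 2π·f = 2π·2000 = 1.257e+04 rad/s.
Step 2 — Component impedances:
  R1: Z = R = 512 Ω
  R2: Z = R = 665 Ω
  C: Z = 1/(jωC) = -j/(ω·C) = 0 - j5.766 Ω
Step 3 — Parallel branch: R2 || C = 1/(1/R2 + 1/C) = 0.05 - j5.766 Ω.
Step 4 — Series with R1: Z_total = R1 + (R2 || C) = 512 - j5.766 Ω = 512.1∠-0.6° Ω.
Step 5 — Source phasor: V = 94.2∠-45.0° V = 66.61 - j66.61 V.
Step 6 — Ohm's law: I = V / Z_total = (66.61 - j66.61) / (512 - j5.766) = 0.1315 - j0.1286 A.
Step 7 — Convert to polar: |I| = 0.184 A, ∠I = -44.4°.

I = 0.184∠-44.4° A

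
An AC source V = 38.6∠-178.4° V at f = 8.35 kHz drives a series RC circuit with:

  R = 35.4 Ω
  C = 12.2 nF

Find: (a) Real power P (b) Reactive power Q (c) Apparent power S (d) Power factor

Step 1 — Angular frequency: ω = 2π·f = 2π·8350 = 5.246e+04 rad/s.
Step 2 — Component impedances:
  R: Z = R = 35.4 Ω
  C: Z = 1/(jωC) = -j/(ω·C) = 0 - j1562 Ω
Step 3 — Series combination: Z_total = R + C = 35.4 - j1562 Ω = 1563∠-88.7° Ω.
Step 4 — Source phasor: V = 38.6∠-178.4° V = -38.58 - j1.078 V.
Step 5 — Current: I = V / Z = 0.0001302 - j0.0247 A = 0.0247∠-89.7° A.
Step 6 — Complex power: S = V·I* = 0.0216 - j0.9532 VA.
Step 7 — Real power: P = Re(S) = 0.0216 W.
Step 8 — Reactive power: Q = Im(S) = -0.9532 VAR.
Step 9 — Apparent power: |S| = 0.9534 VA.
Step 10 — Power factor: PF = P/|S| = 0.02265 (leading).

(a) P = 0.0216 W  (b) Q = -0.9532 VAR  (c) S = 0.9534 VA  (d) PF = 0.02265 (leading)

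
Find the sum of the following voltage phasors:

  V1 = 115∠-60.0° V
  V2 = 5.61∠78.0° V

Step 1 — Convert each phasor to rectangular form:
  V1 = 115·(cos(-60.0°) + j·sin(-60.0°)) = 57.5 - j99.59 V
  V2 = 5.61·(cos(78.0°) + j·sin(78.0°)) = 1.166 + j5.487 V
Step 2 — Sum components: V_total = 58.67 - j94.11 V.
Step 3 — Convert to polar: |V_total| = 110.9 V, ∠V_total = -58.1°.

V_total = 110.9∠-58.1° V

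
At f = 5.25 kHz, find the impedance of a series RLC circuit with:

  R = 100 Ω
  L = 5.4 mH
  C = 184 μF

Step 1 — Angular frequency: ω = 2π·f = 2π·5250 = 3.299e+04 rad/s.
Step 2 — Component impedances:
  R: Z = R = 100 Ω
  L: Z = jωL = j·3.299e+04·0.0054 = 0 + j178.1 Ω
  C: Z = 1/(jωC) = -j/(ω·C) = 0 - j0.1648 Ω
Step 3 — Series combination: Z_total = R + L + C = 100 + j178 Ω = 204.1∠60.7° Ω.

Z = 100 + j178 Ω = 204.1∠60.7° Ω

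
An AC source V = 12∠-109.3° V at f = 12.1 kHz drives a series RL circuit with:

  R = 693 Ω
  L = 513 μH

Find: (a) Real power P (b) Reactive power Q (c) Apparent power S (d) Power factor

Step 1 — Angular frequency: ω = 2π·f = 2π·1.21e+04 = 7.603e+04 rad/s.
Step 2 — Component impedances:
  R: Z = R = 693 Ω
  L: Z = jωL = j·7.603e+04·0.000513 = 0 + j39 Ω
Step 3 — Series combination: Z_total = R + L = 693 + j39 Ω = 694.1∠3.2° Ω.
Step 4 — Source phasor: V = 12∠-109.3° V = -3.966 - j11.33 V.
Step 5 — Current: I = V / Z = -0.006622 - j0.01597 A = 0.01729∠-112.5° A.
Step 6 — Complex power: S = V·I* = 0.2071 + j0.01166 VA.
Step 7 — Real power: P = Re(S) = 0.2071 W.
Step 8 — Reactive power: Q = Im(S) = 0.01166 VAR.
Step 9 — Apparent power: |S| = 0.2075 VA.
Step 10 — Power factor: PF = P/|S| = 0.9984 (lagging).

(a) P = 0.2071 W  (b) Q = 0.01166 VAR  (c) S = 0.2075 VA  (d) PF = 0.9984 (lagging)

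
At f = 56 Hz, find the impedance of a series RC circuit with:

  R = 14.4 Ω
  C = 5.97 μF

Step 1 — Angular frequency: ω = 2π·f = 2π·56 = 351.9 rad/s.
Step 2 — Component impedances:
  R: Z = R = 14.4 Ω
  C: Z = 1/(jωC) = -j/(ω·C) = 0 - j476.1 Ω
Step 3 — Series combination: Z_total = R + C = 14.4 - j476.1 Ω = 476.3∠-88.3° Ω.

Z = 14.4 - j476.1 Ω = 476.3∠-88.3° Ω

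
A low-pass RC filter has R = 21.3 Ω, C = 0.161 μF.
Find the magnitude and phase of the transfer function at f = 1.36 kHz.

Step 1 — Angular frequency: ω = 2π·1360 = 8545 rad/s.
Step 2 — Transfer function: H(jω) = 1/(1 + jωRC).
Step 3 — Denominator: 1 + jωRC = 1 + j·8545·21.3·1.61e-07 = 1 + j0.0293.
Step 4 — H = 0.9991 - j0.02928.
Step 5 — Magnitude: |H| = 0.9996 (-0.0 dB); phase: φ = -1.7°.

|H| = 0.9996 (-0.0 dB), φ = -1.7°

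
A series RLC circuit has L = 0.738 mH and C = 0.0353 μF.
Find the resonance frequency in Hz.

Step 1 — Resonance condition Im(Z)=0 gives ω₀ = 1/√(LC).
Step 2 — ω₀ = 1/√(0.000738·3.53e-08) = 1.959e+05 rad/s.
Step 3 — f₀ = ω₀/(2π) = 3.118e+04 Hz.

f₀ = 3.118e+04 Hz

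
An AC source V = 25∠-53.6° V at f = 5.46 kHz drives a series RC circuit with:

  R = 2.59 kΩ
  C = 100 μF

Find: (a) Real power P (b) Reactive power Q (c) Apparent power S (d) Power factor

Step 1 — Angular frequency: ω = 2π·f = 2π·5460 = 3.431e+04 rad/s.
Step 2 — Component impedances:
  R: Z = R = 2590 Ω
  C: Z = 1/(jωC) = -j/(ω·C) = 0 - j0.2915 Ω
Step 3 — Series combination: Z_total = R + C = 2590 - j0.2915 Ω = 2590∠-0.0° Ω.
Step 4 — Source phasor: V = 25∠-53.6° V = 14.84 - j20.12 V.
Step 5 — Current: I = V / Z = 0.005729 - j0.007769 A = 0.009653∠-53.6° A.
Step 6 — Complex power: S = V·I* = 0.2413 - j2.716e-05 VA.
Step 7 — Real power: P = Re(S) = 0.2413 W.
Step 8 — Reactive power: Q = Im(S) = -2.716e-05 VAR.
Step 9 — Apparent power: |S| = 0.2413 VA.
Step 10 — Power factor: PF = P/|S| = 1 (leading).

(a) P = 0.2413 W  (b) Q = -2.716e-05 VAR  (c) S = 0.2413 VA  (d) PF = 1 (leading)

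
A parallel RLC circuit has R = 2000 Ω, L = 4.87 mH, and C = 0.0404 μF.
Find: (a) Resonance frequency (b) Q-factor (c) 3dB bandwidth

Step 1 — Resonance: ω₀ = 1/√(LC) = 1/√(0.00487·4.04e-08) = 7.129e+04 rad/s.
Step 2 — f₀ = ω₀/(2π) = 1.135e+04 Hz.
Step 3 — Parallel Q: Q = R/(ω₀L) = 2000/(7.129e+04·0.00487) = 5.76.
Step 4 — Bandwidth: Δω = ω₀/Q = 1.238e+04 rad/s; BW = Δω/(2π) = 1970 Hz.

(a) f₀ = 1.135e+04 Hz  (b) Q = 5.76  (c) BW = 1970 Hz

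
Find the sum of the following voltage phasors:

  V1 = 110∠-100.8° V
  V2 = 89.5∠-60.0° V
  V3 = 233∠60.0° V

Step 1 — Convert each phasor to rectangular form:
  V1 = 110·(cos(-100.8°) + j·sin(-100.8°)) = -20.61 - j108.1 V
  V2 = 89.5·(cos(-60.0°) + j·sin(-60.0°)) = 44.75 - j77.51 V
  V3 = 233·(cos(60.0°) + j·sin(60.0°)) = 116.5 + j201.8 V
Step 2 — Sum components: V_total = 140.6 + j16.22 V.
Step 3 — Convert to polar: |V_total| = 141.6 V, ∠V_total = 6.6°.

V_total = 141.6∠6.6° V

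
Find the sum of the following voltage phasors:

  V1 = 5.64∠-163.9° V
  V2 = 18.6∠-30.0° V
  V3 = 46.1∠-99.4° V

Step 1 — Convert each phasor to rectangular form:
  V1 = 5.64·(cos(-163.9°) + j·sin(-163.9°)) = -5.419 - j1.564 V
  V2 = 18.6·(cos(-30.0°) + j·sin(-30.0°)) = 16.11 - j9.3 V
  V3 = 46.1·(cos(-99.4°) + j·sin(-99.4°)) = -7.529 - j45.48 V
Step 2 — Sum components: V_total = 3.16 - j56.35 V.
Step 3 — Convert to polar: |V_total| = 56.43 V, ∠V_total = -86.8°.

V_total = 56.43∠-86.8° V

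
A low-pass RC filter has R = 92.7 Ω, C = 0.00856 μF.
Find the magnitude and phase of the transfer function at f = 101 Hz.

Step 1 — Angular frequency: ω = 2π·101 = 634.6 rad/s.
Step 2 — Transfer function: H(jω) = 1/(1 + jωRC).
Step 3 — Denominator: 1 + jωRC = 1 + j·634.6·92.7·8.56e-09 = 1 + j0.0005036.
Step 4 — H = 1 - j0.0005036.
Step 5 — Magnitude: |H| = 1 (-0.0 dB); phase: φ = -0.0°.

|H| = 1 (-0.0 dB), φ = -0.0°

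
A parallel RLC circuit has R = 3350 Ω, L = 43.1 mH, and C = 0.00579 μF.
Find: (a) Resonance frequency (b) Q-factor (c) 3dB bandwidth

Step 1 — Resonance: ω₀ = 1/√(LC) = 1/√(0.0431·5.79e-09) = 6.33e+04 rad/s.
Step 2 — f₀ = ω₀/(2π) = 1.007e+04 Hz.
Step 3 — Parallel Q: Q = R/(ω₀L) = 3350/(6.33e+04·0.0431) = 1.228.
Step 4 — Bandwidth: Δω = ω₀/Q = 5.156e+04 rad/s; BW = Δω/(2π) = 8205 Hz.

(a) f₀ = 1.007e+04 Hz  (b) Q = 1.228  (c) BW = 8205 Hz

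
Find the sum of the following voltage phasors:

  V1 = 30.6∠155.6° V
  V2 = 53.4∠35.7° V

Step 1 — Convert each phasor to rectangular form:
  V1 = 30.6·(cos(155.6°) + j·sin(155.6°)) = -27.87 + j12.64 V
  V2 = 53.4·(cos(35.7°) + j·sin(35.7°)) = 43.37 + j31.16 V
Step 2 — Sum components: V_total = 15.5 + j43.8 V.
Step 3 — Convert to polar: |V_total| = 46.46 V, ∠V_total = 70.5°.

V_total = 46.46∠70.5° V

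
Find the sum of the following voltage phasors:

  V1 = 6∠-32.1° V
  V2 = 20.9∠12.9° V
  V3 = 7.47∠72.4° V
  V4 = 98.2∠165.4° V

Step 1 — Convert each phasor to rectangular form:
  V1 = 6·(cos(-32.1°) + j·sin(-32.1°)) = 5.083 - j3.188 V
  V2 = 20.9·(cos(12.9°) + j·sin(12.9°)) = 20.37 + j4.666 V
  V3 = 7.47·(cos(72.4°) + j·sin(72.4°)) = 2.259 + j7.12 V
  V4 = 98.2·(cos(165.4°) + j·sin(165.4°)) = -95.03 + j24.75 V
Step 2 — Sum components: V_total = -67.32 + j33.35 V.
Step 3 — Convert to polar: |V_total| = 75.12 V, ∠V_total = 153.6°.

V_total = 75.12∠153.6° V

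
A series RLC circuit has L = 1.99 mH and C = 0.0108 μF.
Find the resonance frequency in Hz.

Step 1 — Resonance condition Im(Z)=0 gives ω₀ = 1/√(LC).
Step 2 — ω₀ = 1/√(0.00199·1.08e-08) = 2.157e+05 rad/s.
Step 3 — f₀ = ω₀/(2π) = 3.433e+04 Hz.

f₀ = 3.433e+04 Hz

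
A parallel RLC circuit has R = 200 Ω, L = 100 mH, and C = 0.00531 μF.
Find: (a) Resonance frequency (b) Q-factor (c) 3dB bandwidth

Step 1 — Resonance: ω₀ = 1/√(LC) = 1/√(0.1·5.31e-09) = 4.34e+04 rad/s.
Step 2 — f₀ = ω₀/(2π) = 6907 Hz.
Step 3 — Parallel Q: Q = R/(ω₀L) = 200/(4.34e+04·0.1) = 0.04609.
Step 4 — Bandwidth: Δω = ω₀/Q = 9.416e+05 rad/s; BW = Δω/(2π) = 1.499e+05 Hz.

(a) f₀ = 6907 Hz  (b) Q = 0.04609  (c) BW = 1.499e+05 Hz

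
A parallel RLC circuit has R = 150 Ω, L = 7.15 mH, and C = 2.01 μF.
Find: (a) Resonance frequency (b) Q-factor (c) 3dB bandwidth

Step 1 — Resonance: ω₀ = 1/√(LC) = 1/√(0.00715·2.01e-06) = 8342 rad/s.
Step 2 — f₀ = ω₀/(2π) = 1328 Hz.
Step 3 — Parallel Q: Q = R/(ω₀L) = 150/(8342·0.00715) = 2.515.
Step 4 — Bandwidth: Δω = ω₀/Q = 3317 rad/s; BW = Δω/(2π) = 527.9 Hz.

(a) f₀ = 1328 Hz  (b) Q = 2.515  (c) BW = 527.9 Hz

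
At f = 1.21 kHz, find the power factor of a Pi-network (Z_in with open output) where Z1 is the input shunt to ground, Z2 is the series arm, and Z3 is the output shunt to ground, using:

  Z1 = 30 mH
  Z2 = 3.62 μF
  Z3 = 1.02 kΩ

Step 1 — Angular frequency: ω = 2π·f = 2π·1210 = 7603 rad/s.
Step 2 — Component impedances:
  Z1: Z = jωL = j·7603·0.03 = 0 + j228.1 Ω
  Z2: Z = 1/(jωC) = -j/(ω·C) = 0 - j36.34 Ω
  Z3: Z = R = 1020 Ω
Step 3 — With open output, the series arm Z2 and the output shunt Z3 appear in series to ground: Z2 + Z3 = 1020 - j36.34 Ω.
Step 4 — Parallel with input shunt Z1: Z_in = Z1 || (Z2 + Z3) = 49.26 + j218.8 Ω = 224.3∠77.3° Ω.
Step 5 — Power factor: PF = cos(φ) = Re(Z)/|Z| = 49.26/224.3 = 0.2196.
Step 6 — Type: Im(Z) = 218.8 ⇒ lagging (phase φ = 77.3°).

PF = 0.2196 (lagging, φ = 77.3°)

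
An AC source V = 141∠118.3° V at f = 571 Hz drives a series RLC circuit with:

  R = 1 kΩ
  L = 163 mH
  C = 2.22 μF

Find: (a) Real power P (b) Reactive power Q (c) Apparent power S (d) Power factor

Step 1 — Angular frequency: ω = 2π·f = 2π·571 = 3588 rad/s.
Step 2 — Component impedances:
  R: Z = R = 1000 Ω
  L: Z = jωL = j·3588·0.163 = 0 + j584.8 Ω
  C: Z = 1/(jωC) = -j/(ω·C) = 0 - j125.6 Ω
Step 3 — Series combination: Z_total = R + L + C = 1000 + j459.2 Ω = 1100∠24.7° Ω.
Step 4 — Source phasor: V = 141∠118.3° V = -66.85 + j124.1 V.
Step 5 — Current: I = V / Z = -0.00812 + j0.1279 A = 0.1281∠93.6° A.
Step 6 — Complex power: S = V·I* = 16.42 + j7.54 VA.
Step 7 — Real power: P = Re(S) = 16.42 W.
Step 8 — Reactive power: Q = Im(S) = 7.54 VAR.
Step 9 — Apparent power: |S| = 18.07 VA.
Step 10 — Power factor: PF = P/|S| = 0.9088 (lagging).

(a) P = 16.42 W  (b) Q = 7.54 VAR  (c) S = 18.07 VA  (d) PF = 0.9088 (lagging)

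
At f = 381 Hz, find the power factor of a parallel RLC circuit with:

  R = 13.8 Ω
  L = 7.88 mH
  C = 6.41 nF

Step 1 — Angular frequency: ω = 2π·f = 2π·381 = 2394 rad/s.
Step 2 — Component impedances:
  R: Z = R = 13.8 Ω
  L: Z = jωL = j·2394·0.00788 = 0 + j18.86 Ω
  C: Z = 1/(jωC) = -j/(ω·C) = 0 - j6.517e+04 Ω
Step 3 — Parallel combination: 1/Z_total = 1/R + 1/L + 1/C; Z_total = 8.991 + j6.576 Ω = 11.14∠36.2° Ω.
Step 4 — Power factor: PF = cos(φ) = Re(Z)/|Z| = 8.991/11.139 = 0.8072.
Step 5 — Type: Im(Z) = 6.576 ⇒ lagging (phase φ = 36.2°).

PF = 0.8072 (lagging, φ = 36.2°)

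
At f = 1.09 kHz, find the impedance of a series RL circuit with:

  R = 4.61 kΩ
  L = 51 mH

Step 1 — Angular frequency: ω = 2π·f = 2π·1090 = 6849 rad/s.
Step 2 — Component impedances:
  R: Z = R = 4610 Ω
  L: Z = jωL = j·6849·0.051 = 0 + j349.3 Ω
Step 3 — Series combination: Z_total = R + L = 4610 + j349.3 Ω = 4623∠4.3° Ω.

Z = 4610 + j349.3 Ω = 4623∠4.3° Ω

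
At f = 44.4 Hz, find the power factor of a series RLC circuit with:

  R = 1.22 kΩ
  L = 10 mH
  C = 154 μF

Step 1 — Angular frequency: ω = 2π·f = 2π·44.4 = 279 rad/s.
Step 2 — Component impedances:
  R: Z = R = 1220 Ω
  L: Z = jωL = j·279·0.01 = 0 + j2.79 Ω
  C: Z = 1/(jωC) = -j/(ω·C) = 0 - j23.28 Ω
Step 3 — Series combination: Z_total = R + L + C = 1220 - j20.49 Ω = 1220∠-1.0° Ω.
Step 4 — Power factor: PF = cos(φ) = Re(Z)/|Z| = 1220/1220.17 = 0.9999.
Step 5 — Type: Im(Z) = -20.49 ⇒ leading (phase φ = -1.0°).

PF = 0.9999 (leading, φ = -1.0°)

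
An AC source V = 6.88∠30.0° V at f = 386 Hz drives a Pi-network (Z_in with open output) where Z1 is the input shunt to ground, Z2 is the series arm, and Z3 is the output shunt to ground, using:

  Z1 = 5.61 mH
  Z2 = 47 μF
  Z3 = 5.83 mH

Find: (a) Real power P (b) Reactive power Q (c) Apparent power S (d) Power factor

Step 1 — Angular frequency: ω = 2π·f = 2π·386 = 2425 rad/s.
Step 2 — Component impedances:
  Z1: Z = jωL = j·2425·0.00561 = 0 + j13.61 Ω
  Z2: Z = 1/(jωC) = -j/(ω·C) = 0 - j8.773 Ω
  Z3: Z = jωL = j·2425·0.00583 = 0 + j14.14 Ω
Step 3 — With open output, the series arm Z2 and the output shunt Z3 appear in series to ground: Z2 + Z3 = 0 + j5.367 Ω.
Step 4 — Parallel with input shunt Z1: Z_in = Z1 || (Z2 + Z3) = 0 + j3.849 Ω = 3.849∠90.0° Ω.
Step 5 — Source phasor: V = 6.88∠30.0° V = 5.958 + j3.44 V.
Step 6 — Current: I = V / Z = 0.8938 - j1.548 A = 1.788∠-60.0° A.
Step 7 — Complex power: S = V·I* = 0 + j12.3 VA.
Step 8 — Real power: P = Re(S) = 0 W.
Step 9 — Reactive power: Q = Im(S) = 12.3 VAR.
Step 10 — Apparent power: |S| = 12.3 VA.
Step 11 — Power factor: PF = P/|S| = 0 (lagging).

(a) P = 0 W  (b) Q = 12.3 VAR  (c) S = 12.3 VA  (d) PF = 0 (lagging)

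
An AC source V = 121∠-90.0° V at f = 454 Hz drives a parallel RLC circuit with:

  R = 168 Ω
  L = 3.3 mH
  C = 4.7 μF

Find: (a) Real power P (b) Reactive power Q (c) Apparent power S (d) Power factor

Step 1 — Angular frequency: ω = 2π·f = 2π·454 = 2853 rad/s.
Step 2 — Component impedances:
  R: Z = R = 168 Ω
  L: Z = jωL = j·2853·0.0033 = 0 + j9.413 Ω
  C: Z = 1/(jωC) = -j/(ω·C) = 0 - j74.59 Ω
Step 3 — Parallel combination: 1/Z_total = 1/R + 1/L + 1/C; Z_total = 0.688 + j10.73 Ω = 10.75∠86.3° Ω.
Step 4 — Source phasor: V = 121∠-90.0° V = 0 - j121 V.
Step 5 — Current: I = V / Z = -11.23 - j0.7202 A = 11.25∠-176.3° A.
Step 6 — Complex power: S = V·I* = 87.15 + j1359 VA.
Step 7 — Real power: P = Re(S) = 87.15 W.
Step 8 — Reactive power: Q = Im(S) = 1359 VAR.
Step 9 — Apparent power: |S| = 1362 VA.
Step 10 — Power factor: PF = P/|S| = 0.06399 (lagging).

(a) P = 87.15 W  (b) Q = 1359 VAR  (c) S = 1362 VA  (d) PF = 0.06399 (lagging)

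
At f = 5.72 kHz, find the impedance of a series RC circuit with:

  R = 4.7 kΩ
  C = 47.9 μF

Step 1 — Angular frequency: ω = 2π·f = 2π·5720 = 3.594e+04 rad/s.
Step 2 — Component impedances:
  R: Z = R = 4700 Ω
  C: Z = 1/(jωC) = -j/(ω·C) = 0 - j0.5809 Ω
Step 3 — Series combination: Z_total = R + C = 4700 - j0.5809 Ω = 4700∠-0.0° Ω.

Z = 4700 - j0.5809 Ω = 4700∠-0.0° Ω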